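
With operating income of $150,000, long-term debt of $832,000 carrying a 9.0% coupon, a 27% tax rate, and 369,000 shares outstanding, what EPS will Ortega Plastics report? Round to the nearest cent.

$0.15

Pre-tax income = $150,000 − $74,880.00 = $75,120.00.
Net income = $75,120.00 × (1 − 0.27) = $54,837.60.
EPS = $54,837.60 ÷ 369,000 = $0.15.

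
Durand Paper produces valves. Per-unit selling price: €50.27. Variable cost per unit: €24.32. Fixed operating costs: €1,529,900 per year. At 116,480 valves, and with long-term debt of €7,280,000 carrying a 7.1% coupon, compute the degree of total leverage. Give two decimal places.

Contribution at this volume is 116,480 × €25.95 = €3,022,656.00.
Operating income = contribution − fixed costs = €3,022,656.00 − €1,529,900 = €1,492,756.00. Interest = €516,880.00.
DOL = €3,022,656.00 ÷ €1,492,756.00 = 2.0249; DFL = €1,492,756.00 ÷ €975,876.00 = 1.5297.
Combined leverage = 2.0249 × 1.5297 = 3.0975.

3.10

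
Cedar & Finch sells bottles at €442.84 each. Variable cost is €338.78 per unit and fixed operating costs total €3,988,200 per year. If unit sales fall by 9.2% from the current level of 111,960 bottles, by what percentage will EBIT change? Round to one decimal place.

-14.0%

Contribution at this volume is 111,960 × €104.06 = €11,650,557.60.
Operating income = contribution − fixed costs = €11,650,557.60 − €3,988,200 = €7,662,357.60.
Degree of operating leverage = €11,650,557.60 / €7,662,357.60 = 1.5205.
So EBIT moves 1.5205 × (-9.2%) = -14.0%.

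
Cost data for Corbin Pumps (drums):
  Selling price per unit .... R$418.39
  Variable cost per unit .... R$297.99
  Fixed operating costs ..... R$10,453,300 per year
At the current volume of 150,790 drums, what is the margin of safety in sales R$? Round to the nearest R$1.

R$26,763,811

Contribution margin per unit = R$418.39 − R$297.99 = R$120.40. Break-even units = R$10,453,300 ÷ R$120.40 = 86,821.43; break-even revenue = 86,821.43 × R$418.39 = R$36,325,217.50.
Current sales = 150,790 × R$418.39 = R$63,089,028.10.
Margin of safety = R$63,089,028.10 − R$36,325,217.50 = R$26,763,811.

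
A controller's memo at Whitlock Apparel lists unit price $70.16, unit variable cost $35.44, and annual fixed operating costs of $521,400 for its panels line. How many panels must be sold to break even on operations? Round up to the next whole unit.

Unit CM = price − variable cost = $70.16 − $35.44 = $34.72.
Break-even Q = $521,400 / $34.72 = 15,017.28 → 15,018 panels.

15,018 panels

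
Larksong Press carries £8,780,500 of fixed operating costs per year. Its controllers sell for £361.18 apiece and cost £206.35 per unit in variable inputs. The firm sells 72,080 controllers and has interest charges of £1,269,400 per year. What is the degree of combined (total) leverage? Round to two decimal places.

10.05

Contribution at this volume is 72,080 × £154.83 = £11,160,146.40.
Subtracting fixed costs: EBIT = £11,160,146.40 − £8,780,500 = £2,379,646.40. Interest = £1,269,400.00.
DOL = £11,160,146.40 ÷ £2,379,646.40 = 4.6898; DFL = £2,379,646.40 ÷ £1,110,246.40 = 2.1433.
DCL = DOL × DFL = 4.6898 × 2.1433 = 10.0516.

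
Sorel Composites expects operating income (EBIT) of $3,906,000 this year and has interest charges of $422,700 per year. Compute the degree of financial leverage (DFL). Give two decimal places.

1.12

Annual interest charges come to $422,700.00.
Degree of financial leverage = EBIT / (EBIT − interest) = $3,906,000 / $3,483,300.00 = 1.1214.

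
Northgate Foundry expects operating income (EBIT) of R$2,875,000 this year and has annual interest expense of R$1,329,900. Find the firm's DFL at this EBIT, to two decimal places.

1.86

Interest = R$1,329,900.00.
Degree of financial leverage = EBIT / (EBIT − interest) = R$2,875,000 / R$1,545,100.00 = 1.8607.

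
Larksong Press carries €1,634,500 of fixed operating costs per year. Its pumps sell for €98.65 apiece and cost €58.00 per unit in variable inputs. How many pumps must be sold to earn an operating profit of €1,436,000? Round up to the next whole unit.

Contribution margin per unit = €98.65 − €58.00 = €40.65.
Required volume = (fixed costs + target profit) ÷ CM = (€1,634,500 + €1,436,000) ÷ €40.65 = 75,535.06, so 75,536 pumps.

75,536 pumps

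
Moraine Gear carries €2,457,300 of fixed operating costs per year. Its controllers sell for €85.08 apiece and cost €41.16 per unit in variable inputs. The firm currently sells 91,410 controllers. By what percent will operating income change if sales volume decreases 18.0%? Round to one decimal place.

-46.4%

Total contribution margin = 91,410 × €43.92 = €4,014,727.20.
Operating income = contribution − fixed costs = €4,014,727.20 − €2,457,300 = €1,557,427.20.
Degree of operating leverage = €4,014,727.20 / €1,557,427.20 = 2.5778.
So EBIT moves 2.5778 × (-18.0%) = -46.4%.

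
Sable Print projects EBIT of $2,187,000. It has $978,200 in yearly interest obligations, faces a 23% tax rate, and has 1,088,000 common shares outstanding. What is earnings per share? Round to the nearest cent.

$0.86

Pre-tax income = $2,187,000 − $978,200.00 = $1,208,800.00.
Net income = $1,208,800.00 × (1 − 0.23) = $930,776.00.
Per share: $930,776.00 / 1,088,000 shares = $0.86.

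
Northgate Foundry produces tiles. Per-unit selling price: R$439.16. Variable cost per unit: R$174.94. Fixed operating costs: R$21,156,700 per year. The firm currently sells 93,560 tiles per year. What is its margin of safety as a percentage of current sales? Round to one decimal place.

Each unit contributes R$439.16 − R$174.94 = R$264.22. Break-even units = R$21,156,700 ÷ R$264.22 = 80,072.29; break-even revenue = 80,072.29 × R$439.16 = R$35,164,546.11.
Current sales = 93,560 × R$439.16 = R$41,087,809.60.
Margin of safety = (R$41,087,809.60 − R$35,164,546.11) ÷ R$41,087,809.60 = 14.4%.

14.4%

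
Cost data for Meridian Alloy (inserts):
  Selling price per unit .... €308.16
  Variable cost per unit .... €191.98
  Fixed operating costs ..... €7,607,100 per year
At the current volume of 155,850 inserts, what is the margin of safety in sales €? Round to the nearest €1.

€27,849,391

Contribution margin per unit = €308.16 − €191.98 = €116.18. Break-even units = €7,607,100 ÷ €116.18 = 65,476.85; break-even revenue = 65,476.85 × €308.16 = €20,177,344.95.
Current sales = 155,850 × €308.16 = €48,026,736.00.
Margin of safety = €48,026,736.00 − €20,177,344.95 = €27,849,391.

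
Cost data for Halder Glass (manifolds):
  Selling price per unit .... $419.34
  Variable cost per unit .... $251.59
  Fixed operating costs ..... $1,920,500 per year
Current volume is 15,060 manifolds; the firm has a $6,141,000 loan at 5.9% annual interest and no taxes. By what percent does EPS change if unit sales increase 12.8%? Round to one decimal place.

Contribution at this volume is 15,060 × $167.75 = $2,526,315.00.
Subtracting fixed costs: EBIT = $2,526,315.00 − $1,920,500 = $605,815.00.
Interest = $362,319.00, so EBIT − I = $243,496.00.
Degree of combined leverage = contribution ÷ (EBIT − I) = $2,526,315.00 ÷ $243,496.00 = 10.3752.
%ΔEPS = DCL × %ΔSales = 10.3752 × +12.8% = +132.8%.

+132.8%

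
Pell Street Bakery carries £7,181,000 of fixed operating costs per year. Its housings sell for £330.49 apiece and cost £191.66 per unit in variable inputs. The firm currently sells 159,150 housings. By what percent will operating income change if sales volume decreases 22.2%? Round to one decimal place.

-32.9%

At 159,150 units, contribution = 159,150 × £138.83 = £22,094,794.50.
EBIT = £22,094,794.50 − £7,181,000 = £14,913,794.50.
DOL = contribution ÷ EBIT = £22,094,794.50 ÷ £14,913,794.50 = 1.4815.
Operating income changes by 1.4815 × -22.2% = -32.9%.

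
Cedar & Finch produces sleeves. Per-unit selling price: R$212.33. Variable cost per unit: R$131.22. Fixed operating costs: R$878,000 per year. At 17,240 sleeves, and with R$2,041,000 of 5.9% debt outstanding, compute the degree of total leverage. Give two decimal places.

At 17,240 units, contribution = 17,240 × R$81.11 = R$1,398,336.40.
Operating income = contribution − fixed costs = R$1,398,336.40 − R$878,000 = R$520,336.40. Interest = R$120,419.00.
DOL = R$1,398,336.40 ÷ R$520,336.40 = 2.6874; DFL = R$520,336.40 ÷ R$399,917.40 = 1.3011.
DCL = DOL × DFL = 2.6874 × 1.3011 = 3.4966.

3.50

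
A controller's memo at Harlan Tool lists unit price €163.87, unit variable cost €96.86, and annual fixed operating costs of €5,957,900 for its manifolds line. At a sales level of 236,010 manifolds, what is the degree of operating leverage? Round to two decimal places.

At 236,010 units, contribution = 236,010 × €67.01 = €15,815,030.10.
Operating income = contribution − fixed costs = €15,815,030.10 − €5,957,900 = €9,857,130.10.
DOL = contribution ÷ EBIT = €15,815,030.10 ÷ €9,857,130.10 = 1.6044.

1.60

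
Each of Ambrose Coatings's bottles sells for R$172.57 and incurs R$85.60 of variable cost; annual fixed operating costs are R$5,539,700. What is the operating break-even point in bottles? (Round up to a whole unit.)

Contribution margin per unit = R$172.57 − R$85.60 = R$86.97.
Break-even Q = R$5,539,700 / R$86.97 = 63,696.68 → 63,697 bottles.

63,697 bottles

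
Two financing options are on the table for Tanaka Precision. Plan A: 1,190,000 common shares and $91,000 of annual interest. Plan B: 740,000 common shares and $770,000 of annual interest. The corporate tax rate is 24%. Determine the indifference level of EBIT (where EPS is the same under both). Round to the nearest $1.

At indifference, (EBIT − 91,000)(1 − t)/1,190,000 = (EBIT − 770,000)(1 − t)/740,000.
Cancelling (1 − t) and cross-multiplying: 740,000·(EBIT − 91,000) = 1,190,000·(EBIT − 770,000).
EBIT × (1,190,000 − 740,000) = 770,000 × 1,190,000 − 91,000 × 740,000 = 848,960,000,000, so EBIT = 848,960,000,000 ÷ 450,000 = 1,886,577.78.

$1,886,578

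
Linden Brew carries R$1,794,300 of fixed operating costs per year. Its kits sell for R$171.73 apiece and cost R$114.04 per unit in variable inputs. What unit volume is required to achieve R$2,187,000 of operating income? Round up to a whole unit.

Each unit contributes R$171.73 − R$114.04 = R$57.69.
Need Q such that Q × R$57.69 − R$1,794,300 = R$2,187,000, i.e. Q = R$3,981,300 / R$57.69 = 69,011.96 → 69,012.

69,012 kits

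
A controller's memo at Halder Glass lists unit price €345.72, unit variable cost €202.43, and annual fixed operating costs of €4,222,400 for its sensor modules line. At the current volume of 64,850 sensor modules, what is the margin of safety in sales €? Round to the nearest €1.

Each unit contributes €345.72 − €202.43 = €143.29. Break-even units = €4,222,400 ÷ €143.29 = 29,467.51; break-even revenue = 29,467.51 × €345.72 = €10,187,508.74.
Actual sales revenue = 64,850 × €345.72 = €22,419,942.00.
Margin of safety = €22,419,942.00 − €10,187,508.74 = €12,232,433.

€12,232,433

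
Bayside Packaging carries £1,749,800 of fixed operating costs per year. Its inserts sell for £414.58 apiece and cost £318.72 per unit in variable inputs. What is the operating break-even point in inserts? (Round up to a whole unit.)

18,254 inserts

Contribution margin per unit = £414.58 − £318.72 = £95.86.
Units to break even: £1,749,800 ÷ £95.86 = 18,253.70, rounded up to 18,254.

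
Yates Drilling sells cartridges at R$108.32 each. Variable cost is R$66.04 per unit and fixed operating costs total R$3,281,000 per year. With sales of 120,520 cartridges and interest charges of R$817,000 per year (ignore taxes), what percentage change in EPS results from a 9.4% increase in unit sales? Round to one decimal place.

+48.0%

At 120,520 units, contribution = 120,520 × R$42.28 = R$5,095,585.60.
EBIT = R$5,095,585.60 − R$3,281,000 = R$1,814,585.60.
After interest of R$817,000.00, pre-tax earnings = R$997,585.60.
DCL = total CM / (EBIT − I) = R$5,095,585.60 / R$997,585.60 = 5.1079.
EPS therefore changes by 5.1079 × (+9.4%) = +48.0%.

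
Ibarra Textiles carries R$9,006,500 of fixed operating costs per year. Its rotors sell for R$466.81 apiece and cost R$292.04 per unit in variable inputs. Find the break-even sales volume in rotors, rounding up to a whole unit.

Each unit contributes R$466.81 − R$292.04 = R$174.77.
Units to break even: R$9,006,500 ÷ R$174.77 = 51,533.44, rounded up to 51,534.

51,534 rotors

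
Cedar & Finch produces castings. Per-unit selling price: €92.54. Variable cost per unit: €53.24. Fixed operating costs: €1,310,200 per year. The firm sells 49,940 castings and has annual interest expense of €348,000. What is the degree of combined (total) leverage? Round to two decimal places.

At 49,940 units, contribution = 49,940 × €39.30 = €1,962,642.00.
EBIT = €1,962,642.00 − €1,310,200 = €652,442.00. Interest = €348,000.00.
DOL = €1,962,642.00 ÷ €652,442.00 = 3.0081; DFL = €652,442.00 ÷ €304,442.00 = 2.1431.
Combined leverage = 3.0081 × 2.1431 = 6.4467.

6.45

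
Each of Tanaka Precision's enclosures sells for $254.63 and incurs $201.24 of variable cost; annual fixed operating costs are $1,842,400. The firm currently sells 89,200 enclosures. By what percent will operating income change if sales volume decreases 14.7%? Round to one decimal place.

At 89,200 units, contribution = 89,200 × $53.39 = $4,762,388.00.
EBIT = $4,762,388.00 − $1,842,400 = $2,919,988.00.
So DOL = total CM / EBIT = $4,762,388.00 / $2,919,988.00 = 1.6310.
%ΔEBIT = DOL × %ΔSales = 1.6310 × -14.7% = -24.0%.

-24.0%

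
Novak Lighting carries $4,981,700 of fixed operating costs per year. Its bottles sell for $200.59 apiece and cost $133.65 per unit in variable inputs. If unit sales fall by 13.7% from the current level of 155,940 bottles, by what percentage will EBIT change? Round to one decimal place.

-26.2%

Contribution at this volume is 155,940 × $66.94 = $10,438,623.60.
Operating income = contribution − fixed costs = $10,438,623.60 − $4,981,700 = $5,456,923.60.
Degree of operating leverage = $10,438,623.60 / $5,456,923.60 = 1.9129.
%ΔEBIT = DOL × %ΔSales = 1.9129 × -13.7% = -26.2%.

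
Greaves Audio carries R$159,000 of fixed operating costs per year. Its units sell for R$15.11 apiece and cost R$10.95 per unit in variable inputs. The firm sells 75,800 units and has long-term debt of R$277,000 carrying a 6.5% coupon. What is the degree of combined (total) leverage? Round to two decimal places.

2.28

Total contribution margin = 75,800 × R$4.16 = R$315,328.00.
Subtracting fixed costs: EBIT = R$315,328.00 − R$159,000 = R$156,328.00. Interest = R$18,005.00, so EBIT − I = R$138,323.00.
DCL = contribution ÷ (EBIT − I) = R$315,328.00 ÷ R$138,323.00 = 2.2796.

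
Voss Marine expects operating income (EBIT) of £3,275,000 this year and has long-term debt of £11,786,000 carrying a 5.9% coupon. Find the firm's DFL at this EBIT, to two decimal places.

1.27

Interest = £695,374.00.
Degree of financial leverage = EBIT / (EBIT − interest) = £3,275,000 / £2,579,626.00 = 1.2696.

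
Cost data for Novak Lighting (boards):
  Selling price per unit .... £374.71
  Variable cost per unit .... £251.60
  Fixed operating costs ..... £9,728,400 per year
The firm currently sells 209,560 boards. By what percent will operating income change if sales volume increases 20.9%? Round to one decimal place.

+33.6%

At 209,560 units, contribution = 209,560 × £123.11 = £25,798,931.60.
Operating income = contribution − fixed costs = £25,798,931.60 − £9,728,400 = £16,070,531.60.
DOL = contribution ÷ EBIT = £25,798,931.60 ÷ £16,070,531.60 = 1.6054.
So EBIT moves 1.6054 × (+20.9%) = +33.6%.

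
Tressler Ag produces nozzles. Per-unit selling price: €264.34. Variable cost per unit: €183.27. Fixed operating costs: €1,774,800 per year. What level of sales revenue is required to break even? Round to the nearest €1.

CM per unit = €264.34 − €183.27 = €81.07; CM ratio = €81.07 / €264.34 = 0.3067.
Break-even revenue = fixed costs × price ÷ CM = €1,774,800 × €264.34 ÷ €81.07 = €5,786,982.

€5,786,982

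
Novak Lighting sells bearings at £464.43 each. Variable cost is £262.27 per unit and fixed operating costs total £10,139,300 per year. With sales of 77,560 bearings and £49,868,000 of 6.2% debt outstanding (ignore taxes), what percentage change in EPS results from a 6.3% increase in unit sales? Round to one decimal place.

+40.3%

Contribution at this volume is 77,560 × £202.16 = £15,679,529.60.
Operating income = contribution − fixed costs = £15,679,529.60 − £10,139,300 = £5,540,229.60.
Interest = £3,091,816.00, so EBIT − I = £2,448,413.60.
DCL = total CM / (EBIT − I) = £15,679,529.60 / £2,448,413.60 = 6.4040.
EPS therefore changes by 6.4040 × (+6.3%) = +40.3%.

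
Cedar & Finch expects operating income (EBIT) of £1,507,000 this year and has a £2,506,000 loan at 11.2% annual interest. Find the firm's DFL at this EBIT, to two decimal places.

1.23

Annual interest charges come to £280,672.00.
DFL = EBIT ÷ (EBIT − I) = £1,507,000 ÷ (£1,507,000 − £280,672.00) = £1,507,000 ÷ £1,226,328.00 = 1.2289.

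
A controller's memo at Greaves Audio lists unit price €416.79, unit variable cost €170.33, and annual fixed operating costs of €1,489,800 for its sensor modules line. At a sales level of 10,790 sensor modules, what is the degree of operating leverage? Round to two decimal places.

2.27

Contribution at this volume is 10,790 × €246.46 = €2,659,303.40.
EBIT = €2,659,303.40 − €1,489,800 = €1,169,503.40.
DOL = contribution ÷ EBIT = €2,659,303.40 ÷ €1,169,503.40 = 2.2739.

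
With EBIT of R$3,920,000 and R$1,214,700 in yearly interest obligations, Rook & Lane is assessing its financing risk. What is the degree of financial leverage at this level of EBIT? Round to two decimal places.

Annual interest charges come to R$1,214,700.00.
DFL = EBIT ÷ (EBIT − I) = R$3,920,000 ÷ (R$3,920,000 − R$1,214,700.00) = R$3,920,000 ÷ R$2,705,300.00 = 1.4490.

1.45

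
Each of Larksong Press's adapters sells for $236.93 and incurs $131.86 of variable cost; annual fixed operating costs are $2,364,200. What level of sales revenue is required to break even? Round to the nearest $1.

$5,331,207

CM per unit = $236.93 − $131.86 = $105.07; CM ratio = $105.07 / $236.93 = 0.4435.
Break-even sales = FC ÷ CM ratio = $2,364,200 × $236.93 / $105.07 = $5,331,207.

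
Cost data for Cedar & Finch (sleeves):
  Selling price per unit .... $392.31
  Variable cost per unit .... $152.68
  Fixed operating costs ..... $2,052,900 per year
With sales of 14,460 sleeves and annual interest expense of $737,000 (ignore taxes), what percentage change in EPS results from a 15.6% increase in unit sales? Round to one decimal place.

+80.1%

Contribution at this volume is 14,460 × $239.63 = $3,465,049.80.
Subtracting fixed costs: EBIT = $3,465,049.80 − $2,052,900 = $1,412,149.80.
Interest = $737,000.00, so EBIT − I = $675,149.80.
Degree of combined leverage = contribution ÷ (EBIT − I) = $3,465,049.80 ÷ $675,149.80 = 5.1323.
EPS therefore changes by 5.1323 × (+15.6%) = +80.1%.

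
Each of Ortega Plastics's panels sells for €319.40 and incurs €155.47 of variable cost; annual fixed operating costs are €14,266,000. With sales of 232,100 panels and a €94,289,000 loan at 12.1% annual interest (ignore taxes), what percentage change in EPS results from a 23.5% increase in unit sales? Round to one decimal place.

At 232,100 units, contribution = 232,100 × €163.93 = €38,048,153.00.
EBIT = €38,048,153.00 − €14,266,000 = €23,782,153.00.
Interest = €11,408,969.00, so EBIT − I = €12,373,184.00.
DCL = total CM / (EBIT − I) = €38,048,153.00 / €12,373,184.00 = 3.0750.
%ΔEPS = DCL × %ΔSales = 3.0750 × +23.5% = +72.3%.

+72.3%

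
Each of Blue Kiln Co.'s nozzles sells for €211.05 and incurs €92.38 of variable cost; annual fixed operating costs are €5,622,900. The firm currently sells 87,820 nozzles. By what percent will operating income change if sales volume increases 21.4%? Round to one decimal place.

At 87,820 units, contribution = 87,820 × €118.67 = €10,421,599.40.
Operating income = contribution − fixed costs = €10,421,599.40 − €5,622,900 = €4,798,699.40.
Degree of operating leverage = €10,421,599.40 / €4,798,699.40 = 2.1718.
So EBIT moves 2.1718 × (+21.4%) = +46.5%.

+46.5%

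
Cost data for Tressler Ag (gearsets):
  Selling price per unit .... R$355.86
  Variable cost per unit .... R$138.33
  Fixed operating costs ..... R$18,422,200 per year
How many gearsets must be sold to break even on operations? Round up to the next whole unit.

84,689 gearsets

Unit CM = price − variable cost = R$355.86 − R$138.33 = R$217.53.
Units to break even: R$18,422,200 ÷ R$217.53 = 84,688.09, rounded up to 84,689.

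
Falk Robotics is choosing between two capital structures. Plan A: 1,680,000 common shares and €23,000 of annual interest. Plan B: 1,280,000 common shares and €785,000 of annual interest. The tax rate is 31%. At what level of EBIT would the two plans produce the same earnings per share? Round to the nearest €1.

Set EPS_A = EPS_B: (EBIT − €23,000)(1 − 0.31) ÷ 1,680,000 = (EBIT − €785,000)(1 − 0.31) ÷ 1,280,000.
Cancelling (1 − t) and cross-multiplying: 1,280,000·(EBIT − 23,000) = 1,680,000·(EBIT − 785,000).
EBIT × (1,680,000 − 1,280,000) = 785,000 × 1,680,000 − 23,000 × 1,280,000 = 1,289,360,000,000, so EBIT = 1,289,360,000,000 ÷ 400,000 = 3,223,400.00.

€3,223,400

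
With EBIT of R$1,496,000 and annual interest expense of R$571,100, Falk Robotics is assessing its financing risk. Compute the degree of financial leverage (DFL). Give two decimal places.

1.62

Annual interest charges come to R$571,100.00.
DFL = EBIT ÷ (EBIT − I) = R$1,496,000 ÷ (R$1,496,000 − R$571,100.00) = R$1,496,000 ÷ R$924,900.00 = 1.6175.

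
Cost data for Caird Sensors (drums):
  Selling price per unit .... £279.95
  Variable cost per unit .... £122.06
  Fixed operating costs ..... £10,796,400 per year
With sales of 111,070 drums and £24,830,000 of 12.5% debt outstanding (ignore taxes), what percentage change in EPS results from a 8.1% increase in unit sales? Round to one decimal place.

Total contribution margin = 111,070 × £157.89 = £17,536,842.30.
Subtracting fixed costs: EBIT = £17,536,842.30 − £10,796,400 = £6,740,442.30.
Interest = £3,103,750.00, so EBIT − I = £3,636,692.30.
Degree of combined leverage = contribution ÷ (EBIT − I) = £17,536,842.30 ÷ £3,636,692.30 = 4.8222.
EPS therefore changes by 4.8222 × (+8.1%) = +39.1%.

+39.1%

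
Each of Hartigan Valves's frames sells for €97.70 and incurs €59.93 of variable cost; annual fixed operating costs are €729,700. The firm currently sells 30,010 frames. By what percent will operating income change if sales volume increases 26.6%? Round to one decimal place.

Contribution at this volume is 30,010 × €37.77 = €1,133,477.70.
Operating income = contribution − fixed costs = €1,133,477.70 − €729,700 = €403,777.70.
So DOL = total CM / EBIT = €1,133,477.70 / €403,777.70 = 2.8072.
Operating income changes by 2.8072 × +26.6% = +74.7%.

+74.7%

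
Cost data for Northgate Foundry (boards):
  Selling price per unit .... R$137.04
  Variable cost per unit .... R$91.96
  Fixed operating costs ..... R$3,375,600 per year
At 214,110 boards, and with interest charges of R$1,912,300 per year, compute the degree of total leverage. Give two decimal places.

Contribution at this volume is 214,110 × R$45.08 = R$9,652,078.80.
EBIT = R$9,652,078.80 − R$3,375,600 = R$6,276,478.80. Interest = R$1,912,300.00, so EBIT − I = R$4,364,178.80.
DCL = contribution ÷ (EBIT − I) = R$9,652,078.80 ÷ R$4,364,178.80 = 2.2117.

2.21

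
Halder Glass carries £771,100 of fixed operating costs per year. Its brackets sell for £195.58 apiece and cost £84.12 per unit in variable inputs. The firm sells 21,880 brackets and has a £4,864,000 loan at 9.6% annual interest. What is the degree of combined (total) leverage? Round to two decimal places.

2.03

Contribution at this volume is 21,880 × £111.46 = £2,438,744.80.
Operating income = contribution − fixed costs = £2,438,744.80 − £771,100 = £1,667,644.80. Interest = £466,944.00.
DOL = £2,438,744.80 ÷ £1,667,644.80 = 1.4624; DFL = £1,667,644.80 ÷ £1,200,700.80 = 1.3889.
DCL = DOL × DFL = 1.4624 × 1.3889 = 2.0311.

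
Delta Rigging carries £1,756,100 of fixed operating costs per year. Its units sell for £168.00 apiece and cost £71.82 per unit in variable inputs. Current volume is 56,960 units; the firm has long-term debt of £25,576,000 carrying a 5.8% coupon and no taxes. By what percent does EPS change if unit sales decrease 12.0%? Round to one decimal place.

-29.4%

At 56,960 units, contribution = 56,960 × £96.18 = £5,478,412.80.
Subtracting fixed costs: EBIT = £5,478,412.80 − £1,756,100 = £3,722,312.80.
Interest = £1,483,408.00, so EBIT − I = £2,238,904.80.
DCL = total CM / (EBIT − I) = £5,478,412.80 / £2,238,904.80 = 2.4469.
EPS therefore changes by 2.4469 × (-12.0%) = -29.4%.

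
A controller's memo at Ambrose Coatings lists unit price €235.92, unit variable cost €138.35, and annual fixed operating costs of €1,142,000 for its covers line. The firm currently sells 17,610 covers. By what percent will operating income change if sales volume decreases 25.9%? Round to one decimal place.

-77.2%

Contribution at this volume is 17,610 × €97.57 = €1,718,207.70.
Operating income = contribution − fixed costs = €1,718,207.70 − €1,142,000 = €576,207.70.
So DOL = total CM / EBIT = €1,718,207.70 / €576,207.70 = 2.9819.
%ΔEBIT = DOL × %ΔSales = 2.9819 × -25.9% = -77.2%.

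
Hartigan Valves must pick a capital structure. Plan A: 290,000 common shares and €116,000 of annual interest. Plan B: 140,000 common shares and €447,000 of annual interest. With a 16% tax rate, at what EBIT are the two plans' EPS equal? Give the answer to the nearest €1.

€755,933

At indifference, (EBIT − 116,000)(1 − t)/290,000 = (EBIT − 447,000)(1 − t)/140,000.
Cancelling (1 − t) and cross-multiplying: 140,000·(EBIT − 116,000) = 290,000·(EBIT − 447,000).
EBIT × (290,000 − 140,000) = 447,000 × 290,000 − 116,000 × 140,000 = 113,390,000,000, so EBIT = 113,390,000,000 ÷ 150,000 = 755,933.33.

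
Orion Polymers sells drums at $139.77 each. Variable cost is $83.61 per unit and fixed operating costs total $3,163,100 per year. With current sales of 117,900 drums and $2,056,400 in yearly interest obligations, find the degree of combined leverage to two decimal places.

Contribution at this volume is 117,900 × $56.16 = $6,621,264.00.
EBIT = $6,621,264.00 − $3,163,100 = $3,458,164.00. Interest = $2,056,400.00, so EBIT − I = $1,401,764.00.
Degree of total leverage = total CM / (EBIT − interest) = $6,621,264.00 / $1,401,764.00 = 4.7235.

4.72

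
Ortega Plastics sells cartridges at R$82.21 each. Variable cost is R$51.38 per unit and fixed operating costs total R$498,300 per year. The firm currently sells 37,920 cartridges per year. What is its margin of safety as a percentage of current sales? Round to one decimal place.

57.4%

Each unit contributes R$82.21 − R$51.38 = R$30.83. Break-even units = R$498,300 ÷ R$30.83 = 16,162.83; break-even revenue = 16,162.83 × R$82.21 = R$1,328,746.12.
Current sales = 37,920 × R$82.21 = R$3,117,403.20.
Margin of safety = (R$3,117,403.20 − R$1,328,746.12) ÷ R$3,117,403.20 = 57.4%.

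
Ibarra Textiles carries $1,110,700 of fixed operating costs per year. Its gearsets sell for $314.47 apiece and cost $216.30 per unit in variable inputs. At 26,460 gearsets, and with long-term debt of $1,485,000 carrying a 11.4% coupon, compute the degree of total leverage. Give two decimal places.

1.97

Total contribution margin = 26,460 × $98.17 = $2,597,578.20.
Operating income = contribution − fixed costs = $2,597,578.20 − $1,110,700 = $1,486,878.20. Interest = $169,290.00, so EBIT − I = $1,317,588.20.
DCL = contribution ÷ (EBIT − I) = $2,597,578.20 ÷ $1,317,588.20 = 1.9715.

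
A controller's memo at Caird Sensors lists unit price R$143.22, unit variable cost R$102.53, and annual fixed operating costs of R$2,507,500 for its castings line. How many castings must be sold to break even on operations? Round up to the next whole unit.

61,625 castings

Contribution margin per unit = R$143.22 − R$102.53 = R$40.69.
Units to break even: R$2,507,500 ÷ R$40.69 = 61,624.48, rounded up to 61,625.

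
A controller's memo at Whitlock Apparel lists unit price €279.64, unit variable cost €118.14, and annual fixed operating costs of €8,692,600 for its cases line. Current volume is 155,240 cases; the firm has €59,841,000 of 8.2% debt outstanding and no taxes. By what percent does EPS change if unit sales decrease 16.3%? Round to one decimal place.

-35.6%

Total contribution margin = 155,240 × €161.50 = €25,071,260.00.
EBIT = €25,071,260.00 − €8,692,600 = €16,378,660.00.
After interest of €4,906,962.00, pre-tax earnings = €11,471,698.00.
Degree of combined leverage = contribution ÷ (EBIT − I) = €25,071,260.00 ÷ €11,471,698.00 = 2.1855.
EPS therefore changes by 2.1855 × (-16.3%) = -35.6%.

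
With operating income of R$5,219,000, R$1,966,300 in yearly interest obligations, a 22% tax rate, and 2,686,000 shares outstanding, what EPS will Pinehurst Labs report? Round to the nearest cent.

Interest = R$1,966,300.00, so EBT = R$5,219,000 − R$1,966,300.00 = R$3,252,700.00.
Net income = R$3,252,700.00 × (1 − 0.22) = R$2,537,106.00.
Per share: R$2,537,106.00 / 2,686,000 shares = R$0.94.

R$0.94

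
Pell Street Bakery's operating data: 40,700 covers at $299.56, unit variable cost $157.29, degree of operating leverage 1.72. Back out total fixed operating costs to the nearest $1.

At 40,700 units, contribution = 40,700 × $142.27 = $5,790,389.00.
DOL = contribution / EBIT, so EBIT = $5,790,389.00 / 1.72 = $3,366,505.23.
Fixed costs = CM − EBIT = $5,790,389.00 − $3,366,505.23 = $2,423,884.

$2,423,884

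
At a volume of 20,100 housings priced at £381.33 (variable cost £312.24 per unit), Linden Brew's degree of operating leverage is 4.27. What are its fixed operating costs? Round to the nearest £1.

£1,063,484

Total contribution margin = 20,100 × £69.09 = £1,388,709.00.
Since DOL = CM ÷ EBIT, EBIT = £1,388,709.00 ÷ 4.27 = £325,224.59.
Fixed costs = CM − EBIT = £1,388,709.00 − £325,224.59 = £1,063,484.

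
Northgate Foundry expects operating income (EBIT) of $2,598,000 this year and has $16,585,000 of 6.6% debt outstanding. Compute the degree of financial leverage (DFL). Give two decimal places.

1.73

Annual interest charges come to $1,094,610.00.
DFL = EBIT ÷ (EBIT − I) = $2,598,000 ÷ ($2,598,000 − $1,094,610.00) = $2,598,000 ÷ $1,503,390.00 = 1.7281.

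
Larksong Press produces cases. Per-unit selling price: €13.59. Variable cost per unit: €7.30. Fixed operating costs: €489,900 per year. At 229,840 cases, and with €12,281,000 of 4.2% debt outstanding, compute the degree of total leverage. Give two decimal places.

3.29

At 229,840 units, contribution = 229,840 × €6.29 = €1,445,693.60.
Subtracting fixed costs: EBIT = €1,445,693.60 − €489,900 = €955,793.60. Interest = €515,802.00, so EBIT − I = €439,991.60.
Degree of total leverage = total CM / (EBIT − interest) = €1,445,693.60 / €439,991.60 = 3.2857.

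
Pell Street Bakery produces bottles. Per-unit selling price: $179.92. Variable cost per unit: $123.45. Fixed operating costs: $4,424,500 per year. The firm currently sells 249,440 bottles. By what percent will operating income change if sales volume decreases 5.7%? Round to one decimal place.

Contribution at this volume is 249,440 × $56.47 = $14,085,876.80.
Operating income = contribution − fixed costs = $14,085,876.80 − $4,424,500 = $9,661,376.80.
Degree of operating leverage = $14,085,876.80 / $9,661,376.80 = 1.4580.
So EBIT moves 1.4580 × (-5.7%) = -8.3%.

-8.3%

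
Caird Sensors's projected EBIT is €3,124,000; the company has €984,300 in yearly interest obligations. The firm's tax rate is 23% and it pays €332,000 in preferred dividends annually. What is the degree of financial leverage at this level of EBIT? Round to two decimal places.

Annual interest charges come to €984,300.00.
Preferred dividends grossed up pre-tax: €332,000 / (1 − 0.23) = €431,168.83.
DFL = EBIT ÷ [EBIT − I − D_p/(1−t)] = €3,124,000 ÷ [€3,124,000 − €984,300.00 − €431,168.83] = €3,124,000 ÷ €1,708,531.17 = 1.8285.

1.83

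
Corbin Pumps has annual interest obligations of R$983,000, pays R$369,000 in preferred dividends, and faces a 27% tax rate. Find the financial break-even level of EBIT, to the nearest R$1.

Grossing the preferred dividend up to pre-tax terms: R$369,000 / (1 − 0.27) = R$505,479.45.
Financial break-even EBIT = interest + D_p ÷ (1 − t) = R$983,000 + R$505,479.45 = R$1,488,479.45.

R$1,488,479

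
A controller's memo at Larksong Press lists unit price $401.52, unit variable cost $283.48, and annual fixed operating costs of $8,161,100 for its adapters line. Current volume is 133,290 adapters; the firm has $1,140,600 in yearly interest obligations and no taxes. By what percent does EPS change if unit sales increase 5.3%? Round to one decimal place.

+13.0%

Contribution at this volume is 133,290 × $118.04 = $15,733,551.60.
EBIT = $15,733,551.60 − $8,161,100 = $7,572,451.60.
After interest of $1,140,600.00, pre-tax earnings = $6,431,851.60.
DCL = total CM / (EBIT − I) = $15,733,551.60 / $6,431,851.60 = 2.4462.
%ΔEPS = DCL × %ΔSales = 2.4462 × +5.3% = +13.0%.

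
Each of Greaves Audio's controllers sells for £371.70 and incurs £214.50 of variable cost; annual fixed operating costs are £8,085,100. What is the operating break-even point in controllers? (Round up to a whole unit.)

51,432 controllers

Unit CM = price − variable cost = £371.70 − £214.50 = £157.20.
Break-even volume = fixed costs ÷ CM per unit = £8,085,100 ÷ £157.20 = 51,431.93, so 51,432 controllers.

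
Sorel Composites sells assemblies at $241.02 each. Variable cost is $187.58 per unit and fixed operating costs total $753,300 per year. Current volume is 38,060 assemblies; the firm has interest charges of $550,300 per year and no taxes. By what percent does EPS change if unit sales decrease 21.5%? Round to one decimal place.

-59.9%

At 38,060 units, contribution = 38,060 × $53.44 = $2,033,926.40.
Operating income = contribution − fixed costs = $2,033,926.40 − $753,300 = $1,280,626.40.
After interest of $550,300.00, pre-tax earnings = $730,326.40.
Degree of combined leverage = contribution ÷ (EBIT − I) = $2,033,926.40 ÷ $730,326.40 = 2.7850.
%ΔEPS = DCL × %ΔSales = 2.7850 × -21.5% = -59.9%.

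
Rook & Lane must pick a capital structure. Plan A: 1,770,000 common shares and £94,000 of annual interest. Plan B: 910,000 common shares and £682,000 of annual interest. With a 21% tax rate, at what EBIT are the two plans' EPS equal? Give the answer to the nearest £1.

£1,304,186

At indifference, (EBIT − 94,000)(1 − t)/1,770,000 = (EBIT − 682,000)(1 − t)/910,000.
Cancelling (1 − t) and cross-multiplying: 910,000·(EBIT − 94,000) = 1,770,000·(EBIT − 682,000).
Solving, EBIT = (682,000·1,770,000 − 94,000·910,000) / (1,770,000 − 910,000) = 1,121,600,000,000 / 860,000 = 1,304,186.05.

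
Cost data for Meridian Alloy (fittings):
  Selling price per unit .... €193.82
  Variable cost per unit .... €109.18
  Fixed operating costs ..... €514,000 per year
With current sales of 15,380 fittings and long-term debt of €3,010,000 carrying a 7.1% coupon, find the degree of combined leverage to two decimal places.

At 15,380 units, contribution = 15,380 × €84.64 = €1,301,763.20.
Subtracting fixed costs: EBIT = €1,301,763.20 − €514,000 = €787,763.20. Interest = €213,710.00.
DOL = €1,301,763.20 ÷ €787,763.20 = 1.6525; DFL = €787,763.20 ÷ €574,053.20 = 1.3723.
Combined leverage = 1.6525 × 1.3723 = 2.2677.

2.27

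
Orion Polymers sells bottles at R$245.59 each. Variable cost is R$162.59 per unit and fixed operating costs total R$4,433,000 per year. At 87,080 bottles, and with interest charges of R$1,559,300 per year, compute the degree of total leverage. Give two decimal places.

Contribution at this volume is 87,080 × R$83.00 = R$7,227,640.00.
Subtracting fixed costs: EBIT = R$7,227,640.00 − R$4,433,000 = R$2,794,640.00. Interest = R$1,559,300.00, so EBIT − I = R$1,235,340.00.
DCL = contribution ÷ (EBIT − I) = R$7,227,640.00 ÷ R$1,235,340.00 = 5.8507.

5.85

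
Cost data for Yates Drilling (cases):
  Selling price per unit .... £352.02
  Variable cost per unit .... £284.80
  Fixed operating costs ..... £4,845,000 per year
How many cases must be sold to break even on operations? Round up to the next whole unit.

72,077 cases

Unit CM = price − variable cost = £352.02 − £284.80 = £67.22.
Break-even Q = £4,845,000 / £67.22 = 72,076.76 → 72,077 cases.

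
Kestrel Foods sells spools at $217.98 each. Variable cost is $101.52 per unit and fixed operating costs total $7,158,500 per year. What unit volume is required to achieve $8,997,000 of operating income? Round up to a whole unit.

138,722 spools

Unit CM = price − variable cost = $217.98 − $101.52 = $116.46.
Required volume = (fixed costs + target profit) ÷ CM = ($7,158,500 + $8,997,000) ÷ $116.46 = 138,721.45, so 138,722 spools.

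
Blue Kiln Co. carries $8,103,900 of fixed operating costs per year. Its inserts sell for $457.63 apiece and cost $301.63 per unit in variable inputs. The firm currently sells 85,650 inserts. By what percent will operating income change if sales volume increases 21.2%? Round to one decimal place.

Total contribution margin = 85,650 × $156.00 = $13,361,400.00.
EBIT = $13,361,400.00 − $8,103,900 = $5,257,500.00.
Degree of operating leverage = $13,361,400.00 / $5,257,500.00 = 2.5414.
%ΔEBIT = DOL × %ΔSales = 2.5414 × +21.2% = +53.9%.

+53.9%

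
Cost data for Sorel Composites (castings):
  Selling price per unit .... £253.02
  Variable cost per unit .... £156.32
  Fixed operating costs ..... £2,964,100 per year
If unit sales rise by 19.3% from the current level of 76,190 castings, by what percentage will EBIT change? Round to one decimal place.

At 76,190 units, contribution = 76,190 × £96.70 = £7,367,573.00.
Operating income = contribution − fixed costs = £7,367,573.00 − £2,964,100 = £4,403,473.00.
DOL = contribution ÷ EBIT = £7,367,573.00 ÷ £4,403,473.00 = 1.6731.
%ΔEBIT = DOL × %ΔSales = 1.6731 × +19.3% = +32.3%.

+32.3%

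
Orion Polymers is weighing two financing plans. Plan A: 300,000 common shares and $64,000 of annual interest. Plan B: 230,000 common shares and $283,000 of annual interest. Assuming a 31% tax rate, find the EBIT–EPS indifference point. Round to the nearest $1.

$1,002,571

At indifference, (EBIT − 64,000)(1 − t)/300,000 = (EBIT − 283,000)(1 − t)/230,000.
Cancelling (1 − t) and cross-multiplying: 230,000·(EBIT − 64,000) = 300,000·(EBIT − 283,000).
EBIT × (300,000 − 230,000) = 283,000 × 300,000 − 64,000 × 230,000 = 70,180,000,000, so EBIT = 70,180,000,000 ÷ 70,000 = 1,002,571.43.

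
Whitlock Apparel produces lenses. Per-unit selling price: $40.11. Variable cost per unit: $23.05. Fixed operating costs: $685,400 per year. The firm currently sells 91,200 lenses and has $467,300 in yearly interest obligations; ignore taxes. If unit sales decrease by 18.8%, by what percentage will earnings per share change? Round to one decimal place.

At 91,200 units, contribution = 91,200 × $17.06 = $1,555,872.00.
Operating income = contribution − fixed costs = $1,555,872.00 − $685,400 = $870,472.00.
After interest of $467,300.00, pre-tax earnings = $403,172.00.
Degree of combined leverage = contribution ÷ (EBIT − I) = $1,555,872.00 ÷ $403,172.00 = 3.8591.
EPS therefore changes by 3.8591 × (-18.8%) = -72.6%.

-72.6%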